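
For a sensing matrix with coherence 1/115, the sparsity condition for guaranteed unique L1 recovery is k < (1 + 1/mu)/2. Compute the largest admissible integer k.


1/mu = 115.
1 + 1/mu = 116.
(1 + 1/mu)/2 = 58 is an integer and the inequality is strict, so k_max = 58 - 1 = 57.

57


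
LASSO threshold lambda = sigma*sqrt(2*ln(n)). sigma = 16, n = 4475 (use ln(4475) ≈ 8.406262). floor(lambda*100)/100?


ln(4475) ≈ 8.406262.
2*ln(n) ≈ 16.812524.
sqrt(2*ln(n)) ≈ sqrt(16.812524) ≈ 4.100308.
lambda ≈ 16*4.100308 = 65.604928.
floor(lambda*100)/100 = 65.60.

65.60


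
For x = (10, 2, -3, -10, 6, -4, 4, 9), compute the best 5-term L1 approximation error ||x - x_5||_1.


Sorted |x_i| descending: [10, 10, 9, 6, 4, 4, 3, 2]
Keep top 5: [10, 10, 9, 6, 4]
Tail entries: [4, 3, 2]
L1 error = sum of tail = 9.

9


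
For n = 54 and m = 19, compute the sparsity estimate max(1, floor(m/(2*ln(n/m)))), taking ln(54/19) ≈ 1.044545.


n/m = 54/19.
ln(n/m) ≈ 1.044545.
2*ln(n/m) ≈ 2.08909.
m/(2*ln(n/m)) ≈ 19/2.08909 ≈ 9.0949.
floor = 9.
k_max = max(1, 9) = 9.

9


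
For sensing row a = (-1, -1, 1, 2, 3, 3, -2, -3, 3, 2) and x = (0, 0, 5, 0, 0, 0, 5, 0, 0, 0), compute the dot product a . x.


Non-zero terms: ['1*5', '-2*5']
Products: [5, -10]
y = sum = -5.

-5


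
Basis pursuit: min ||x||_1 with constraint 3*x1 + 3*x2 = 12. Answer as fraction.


Axis intercepts:
  x1 = 4, x2 = 0: L1 = 4
  x1 = 0, x2 = 4: L1 = 4
x* = (4, 0)
||x*||_1 = 4.

4


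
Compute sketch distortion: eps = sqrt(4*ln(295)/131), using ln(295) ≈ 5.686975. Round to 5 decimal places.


ln(295) ≈ 5.686975.
4*ln(N)/m ≈ 4*5.686975/131 ≈ 0.17364809.
eps = sqrt(0.17364809) ≈ 0.416711 ≈ 0.41671.

0.41671


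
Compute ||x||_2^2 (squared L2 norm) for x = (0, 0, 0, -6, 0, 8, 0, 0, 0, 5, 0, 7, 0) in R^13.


Non-zero entries: [(3, -6), (5, 8), (9, 5), (11, 7)]
Squares: [36, 64, 25, 49]
||x||_2^2 = sum = 174.

174


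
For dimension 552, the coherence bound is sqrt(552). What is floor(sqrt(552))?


23^2 = 529 <= 552 < 576 = 24^2, so 23 <= sqrt(552) < 24.
floor(sqrt(552)) = 23.

23


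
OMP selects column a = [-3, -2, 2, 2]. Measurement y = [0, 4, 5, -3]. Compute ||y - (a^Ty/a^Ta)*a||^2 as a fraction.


a^T a = 21.
a^T y = -4.
coeff = -4/21 = -4/21.
||r||^2 = 1034/21.

1034/21


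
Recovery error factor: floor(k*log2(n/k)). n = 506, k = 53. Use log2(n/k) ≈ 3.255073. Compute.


log2(n/k) = log2(506/53) ≈ 3.255073.
k*log2(n/k) ≈ 53*3.255073 = 172.518869.
floor(172.518869) = 172.

172


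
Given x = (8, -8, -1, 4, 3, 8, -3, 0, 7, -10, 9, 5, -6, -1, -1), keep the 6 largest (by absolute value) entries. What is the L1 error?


Sorted |x_i| descending: [10, 9, 8, 8, 8, 7, 6, 5, 4, 3, 3, 1, 1, 1, 0]
Keep top 6: [10, 9, 8, 8, 8, 7]
Tail entries: [6, 5, 4, 3, 3, 1, 1, 1, 0]
L1 error = sum of tail = 24.

24


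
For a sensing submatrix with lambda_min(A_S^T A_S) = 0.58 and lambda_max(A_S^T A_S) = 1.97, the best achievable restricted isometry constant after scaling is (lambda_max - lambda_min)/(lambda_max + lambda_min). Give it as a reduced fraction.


lambda_max - lambda_min = 1.97 - 0.58 = 1.39.
lambda_max + lambda_min = 1.97 + 0.58 = 2.55.
delta = 1.39/2.55 = 139/255.

139/255


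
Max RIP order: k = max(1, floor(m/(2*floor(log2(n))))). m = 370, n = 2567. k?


floor(log2(2567)) = 11.
2*11 = 22.
m/(2*floor(log2(n))) = 370/22 ≈ 16.8182.
floor = 16.
k = max(1, 16) = 16.

16


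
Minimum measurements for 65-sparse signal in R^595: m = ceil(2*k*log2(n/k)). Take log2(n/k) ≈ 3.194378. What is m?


log2(n/k) = log2(595/65) ≈ 3.194378.
2*k*log2(n/k) ≈ 2*65*3.194378 = 415.26914.
m = ceil(415.26914) = 416.

416


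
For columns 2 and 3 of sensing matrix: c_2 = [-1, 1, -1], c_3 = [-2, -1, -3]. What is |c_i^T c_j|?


Inner product: -1*-2 + 1*-1 + -1*-3
Products: [2, -1, 3]
Sum = 4.
|dot| = 4.

4


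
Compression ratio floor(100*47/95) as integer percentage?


100*m/n = 100*47/95 ≈ 49.4737.
floor = 49.

49


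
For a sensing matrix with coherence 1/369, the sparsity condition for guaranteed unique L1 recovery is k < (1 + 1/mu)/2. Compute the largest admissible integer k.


1/mu = 369.
1 + 1/mu = 370.
(1 + 1/mu)/2 = 185 is an integer and the inequality is strict, so k_max = 185 - 1 = 184.

184


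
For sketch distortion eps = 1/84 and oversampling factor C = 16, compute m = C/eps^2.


1/eps = 84.
(1/eps)^2 = 7056.
m = 16*7056 = 112896.

112896


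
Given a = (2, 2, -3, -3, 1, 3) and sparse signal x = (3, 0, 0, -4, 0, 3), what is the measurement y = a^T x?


Non-zero terms: ['2*3', '-3*-4', '3*3']
Products: [6, 12, 9]
y = sum = 27.

27


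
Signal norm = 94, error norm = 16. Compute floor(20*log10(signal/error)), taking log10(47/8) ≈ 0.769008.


||x||/||e|| = 94/16 = 47/8.
log10(47/8) ≈ 0.769008.
20*log10(||x||/||e||) ≈ 20*0.769008 = 15.38016.
floor(15.38016) = 15.

15


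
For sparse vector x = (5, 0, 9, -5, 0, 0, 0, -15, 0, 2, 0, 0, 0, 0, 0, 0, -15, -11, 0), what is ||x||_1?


Non-zero entries: [(0, 5), (2, 9), (3, -5), (7, -15), (9, 2), (16, -15), (17, -11)]
Absolute values: [5, 9, 5, 15, 2, 15, 11]
||x||_1 = sum = 62.

62


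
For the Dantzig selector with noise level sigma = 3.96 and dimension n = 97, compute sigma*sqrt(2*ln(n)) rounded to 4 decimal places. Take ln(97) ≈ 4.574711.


ln(97) ≈ 4.574711.
2*ln(n) ≈ 9.149422.
sqrt(2*ln(n)) ≈ sqrt(9.149422) ≈ 3.024801.
threshold ≈ 3.96*3.024801 = 11.97821196 ≈ 11.9782.

11.9782


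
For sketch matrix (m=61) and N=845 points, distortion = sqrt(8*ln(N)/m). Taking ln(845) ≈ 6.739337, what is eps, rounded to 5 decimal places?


ln(845) ≈ 6.739337.
8*ln(N)/m ≈ 8*6.739337/61 ≈ 0.88384748.
eps = sqrt(0.88384748) ≈ 0.9401316 ≈ 0.94013.

0.94013


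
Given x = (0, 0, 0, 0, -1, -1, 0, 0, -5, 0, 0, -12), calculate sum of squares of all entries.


Non-zero entries: [(4, -1), (5, -1), (8, -5), (11, -12)]
Squares: [1, 1, 25, 144]
||x||_2^2 = sum = 171.

171


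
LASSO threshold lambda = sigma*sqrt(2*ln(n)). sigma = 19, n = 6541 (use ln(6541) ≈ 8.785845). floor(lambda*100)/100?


ln(6541) ≈ 8.785845.
2*ln(n) ≈ 17.57169.
sqrt(2*ln(n)) ≈ sqrt(17.57169) ≈ 4.19186.
lambda ≈ 19*4.19186 = 79.64534.
floor(lambda*100)/100 = 79.64.

79.64


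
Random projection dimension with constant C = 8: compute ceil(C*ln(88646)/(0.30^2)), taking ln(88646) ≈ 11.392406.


ln(88646) ≈ 11.392406.
eps^2 = 0.30^2 = 0.09.
C*ln(N)/eps^2 ≈ 8*11.392406/0.09 ≈ 1012.6583.
m = ceil(1012.6583) = 1013.

1013


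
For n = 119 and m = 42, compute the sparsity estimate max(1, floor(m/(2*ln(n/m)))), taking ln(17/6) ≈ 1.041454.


n/m = 119/42 = 17/6.
ln(n/m) ≈ 1.041454.
2*ln(n/m) ≈ 2.082908.
m/(2*ln(n/m)) ≈ 42/2.082908 ≈ 20.1641.
floor = 20.
k_max = max(1, 20) = 20.

20


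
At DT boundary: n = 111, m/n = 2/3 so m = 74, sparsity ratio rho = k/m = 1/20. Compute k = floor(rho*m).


m = 2/3*111 = 74.
rho = 1/20.
rho*m = 1/20*74 = 3.7.
k = floor(3.7) = 3.

3


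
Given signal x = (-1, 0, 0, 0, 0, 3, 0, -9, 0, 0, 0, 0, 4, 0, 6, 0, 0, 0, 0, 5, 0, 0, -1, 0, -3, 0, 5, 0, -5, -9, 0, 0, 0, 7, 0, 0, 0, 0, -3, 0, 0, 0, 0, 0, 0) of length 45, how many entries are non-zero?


Non-zero positions: [0, 5, 7, 12, 14, 19, 22, 24, 26, 28, 29, 33, 38].
Sparsity = 13.

13


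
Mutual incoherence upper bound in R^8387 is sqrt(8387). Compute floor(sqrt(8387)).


91^2 = 8281 <= 8387 < 8464 = 92^2, so 91 <= sqrt(8387) < 92.
floor(sqrt(8387)) = 91.

91


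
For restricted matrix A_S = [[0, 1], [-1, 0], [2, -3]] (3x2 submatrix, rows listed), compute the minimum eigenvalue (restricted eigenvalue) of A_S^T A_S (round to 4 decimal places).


A_S^T A_S = [[5, -6], [-6, 10]].
trace = 15.
det = 14.
disc = trace^2 - 4*det = 225 - 4*14 = 169.
sqrt(169) = 13.
lam_min = (15 - 13)/2 = 1 = 1.0000.

1.0000


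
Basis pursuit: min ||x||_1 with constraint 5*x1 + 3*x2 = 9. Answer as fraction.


Axis intercepts:
  x1 = 9/5, x2 = 0: L1 = 9/5
  x1 = 0, x2 = 3: L1 = 3
x* = (9/5, 0)
||x*||_1 = 9/5.

9/5


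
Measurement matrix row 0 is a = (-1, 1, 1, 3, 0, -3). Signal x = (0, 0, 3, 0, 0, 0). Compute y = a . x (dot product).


Non-zero terms: ['1*3']
Products: [3]
y = sum = 3.

3


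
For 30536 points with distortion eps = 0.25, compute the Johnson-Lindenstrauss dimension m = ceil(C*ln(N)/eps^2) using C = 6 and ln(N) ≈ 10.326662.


ln(30536) ≈ 10.326662.
eps^2 = 0.25^2 = 0.0625.
C*ln(N)/eps^2 ≈ 6*10.326662/0.0625 ≈ 991.3596.
m = ceil(991.3596) = 992.

992


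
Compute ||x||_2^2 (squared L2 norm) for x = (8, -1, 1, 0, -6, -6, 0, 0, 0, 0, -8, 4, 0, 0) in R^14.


Non-zero entries: [(0, 8), (1, -1), (2, 1), (4, -6), (5, -6), (10, -8), (11, 4)]
Squares: [64, 1, 1, 36, 36, 64, 16]
||x||_2^2 = sum = 218.

218


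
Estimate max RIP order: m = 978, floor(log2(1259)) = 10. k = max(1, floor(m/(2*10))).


floor(log2(1259)) = 10.
2*10 = 20.
m/(2*floor(log2(n))) = 978/20 ≈ 48.9.
floor = 48.
k = max(1, 48) = 48.

48


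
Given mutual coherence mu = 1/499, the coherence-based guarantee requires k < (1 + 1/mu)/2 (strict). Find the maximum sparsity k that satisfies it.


1/mu = 499.
1 + 1/mu = 500.
(1 + 1/mu)/2 = 250 is an integer and the inequality is strict, so k_max = 250 - 1 = 249.

249


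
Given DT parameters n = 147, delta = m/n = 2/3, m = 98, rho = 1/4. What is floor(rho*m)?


m = 2/3*147 = 98.
rho = 1/4.
rho*m = 1/4*98 = 24.5.
k = floor(24.5) = 24.

24


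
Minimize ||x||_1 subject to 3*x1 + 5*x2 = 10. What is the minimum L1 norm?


Axis intercepts:
  x1 = 10/3, x2 = 0: L1 = 10/3
  x1 = 0, x2 = 2: L1 = 2
x* = (0, 2)
||x*||_1 = 2.

2


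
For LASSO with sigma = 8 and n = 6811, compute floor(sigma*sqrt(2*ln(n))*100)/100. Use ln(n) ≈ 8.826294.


ln(6811) ≈ 8.826294.
2*ln(n) ≈ 17.652588.
sqrt(2*ln(n)) ≈ sqrt(17.652588) ≈ 4.201498.
lambda ≈ 8*4.201498 = 33.611984.
floor(lambda*100)/100 = 33.61.

33.61


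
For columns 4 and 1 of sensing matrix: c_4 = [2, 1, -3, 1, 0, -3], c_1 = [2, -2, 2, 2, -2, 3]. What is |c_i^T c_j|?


Inner product: 2*2 + 1*-2 + -3*2 + 1*2 + 0*-2 + -3*3
Products: [4, -2, -6, 2, 0, -9]
Sum = -11.
|dot| = 11.

11


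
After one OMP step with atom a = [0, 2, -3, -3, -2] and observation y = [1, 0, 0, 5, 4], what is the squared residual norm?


a^T a = 26.
a^T y = -23.
coeff = -23/26 = -23/26.
||r||^2 = 563/26.

563/26


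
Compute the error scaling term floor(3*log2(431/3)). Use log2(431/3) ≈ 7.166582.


log2(n/k) = log2(431/3) ≈ 7.166582.
k*log2(n/k) ≈ 3*7.166582 = 21.499746.
floor(21.499746) = 21.

21


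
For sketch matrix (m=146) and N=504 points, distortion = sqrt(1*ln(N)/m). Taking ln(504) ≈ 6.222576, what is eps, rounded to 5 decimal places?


ln(504) ≈ 6.222576.
1*ln(N)/m ≈ 1*6.222576/146 ≈ 0.04262038.
eps = sqrt(0.04262038) ≈ 0.206447 ≈ 0.20645.

0.20645


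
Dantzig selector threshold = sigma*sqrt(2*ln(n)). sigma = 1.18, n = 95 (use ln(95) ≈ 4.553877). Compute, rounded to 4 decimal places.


ln(95) ≈ 4.553877.
2*ln(n) ≈ 9.107754.
sqrt(2*ln(n)) ≈ sqrt(9.107754) ≈ 3.017906.
threshold ≈ 1.18*3.017906 = 3.56112908 ≈ 3.5611.

3.5611


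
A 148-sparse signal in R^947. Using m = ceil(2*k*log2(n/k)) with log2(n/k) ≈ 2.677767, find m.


log2(n/k) = log2(947/148) ≈ 2.677767.
2*k*log2(n/k) ≈ 2*148*2.677767 = 792.619032.
m = ceil(792.619032) = 793.

793


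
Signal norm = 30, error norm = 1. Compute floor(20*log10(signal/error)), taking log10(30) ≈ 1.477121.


||x||/||e|| = 30/1 = 30.
log10(30) ≈ 1.477121.
20*log10(||x||/||e||) ≈ 20*1.477121 = 29.54242.
floor(29.54242) = 29.

29


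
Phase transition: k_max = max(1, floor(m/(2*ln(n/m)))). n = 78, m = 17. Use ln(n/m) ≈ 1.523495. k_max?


n/m = 78/17.
ln(n/m) ≈ 1.523495.
2*ln(n/m) ≈ 3.04699.
m/(2*ln(n/m)) ≈ 17/3.04699 ≈ 5.5793.
floor = 5.
k_max = max(1, 5) = 5.

5


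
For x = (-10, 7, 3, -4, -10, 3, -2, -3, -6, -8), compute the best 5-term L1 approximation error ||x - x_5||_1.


Sorted |x_i| descending: [10, 10, 8, 7, 6, 4, 3, 3, 3, 2]
Keep top 5: [10, 10, 8, 7, 6]
Tail entries: [4, 3, 3, 3, 2]
L1 error = sum of tail = 15.

15


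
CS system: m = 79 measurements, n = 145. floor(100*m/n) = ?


100*m/n = 100*79/145 ≈ 54.4828.
floor = 54.

54


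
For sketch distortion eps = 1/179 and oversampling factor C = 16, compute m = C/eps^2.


1/eps = 179.
(1/eps)^2 = 32041.
m = 16*32041 = 512656.

512656


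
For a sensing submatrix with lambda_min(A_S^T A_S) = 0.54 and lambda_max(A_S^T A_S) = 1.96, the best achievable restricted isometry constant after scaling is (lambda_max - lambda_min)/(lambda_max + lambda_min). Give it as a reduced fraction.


lambda_max - lambda_min = 1.96 - 0.54 = 1.42.
lambda_max + lambda_min = 1.96 + 0.54 = 2.50.
delta = 1.42/2.50 = 142/250 = 71/125.

71/125


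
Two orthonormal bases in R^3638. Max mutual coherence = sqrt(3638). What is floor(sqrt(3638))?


60^2 = 3600 <= 3638 < 3721 = 61^2, so 60 <= sqrt(3638) < 61.
floor(sqrt(3638)) = 60.

60


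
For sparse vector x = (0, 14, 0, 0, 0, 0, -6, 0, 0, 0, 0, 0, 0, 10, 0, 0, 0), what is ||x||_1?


Non-zero entries: [(1, 14), (6, -6), (13, 10)]
Absolute values: [14, 6, 10]
||x||_1 = sum = 30.

30


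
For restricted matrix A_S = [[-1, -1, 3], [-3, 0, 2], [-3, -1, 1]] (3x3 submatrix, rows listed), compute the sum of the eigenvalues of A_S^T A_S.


Sum of eigenvalues of A_S^T A_S = trace(A_S^T A_S) = sum of squared column norms of A_S.
A_S^T A_S diagonal: [19, 2, 14].
trace = 19 + 2 + 14 = 35.

35


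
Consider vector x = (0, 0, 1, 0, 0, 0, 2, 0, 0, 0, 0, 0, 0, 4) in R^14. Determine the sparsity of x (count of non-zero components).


Non-zero positions: [2, 6, 13].
Sparsity = 3.

3


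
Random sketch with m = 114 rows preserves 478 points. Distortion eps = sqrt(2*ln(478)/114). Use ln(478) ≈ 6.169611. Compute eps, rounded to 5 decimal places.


ln(478) ≈ 6.169611.
2*ln(N)/m ≈ 2*6.169611/114 ≈ 0.10823879.
eps = sqrt(0.10823879) ≈ 0.3289966 ≈ 0.32900.

0.32900


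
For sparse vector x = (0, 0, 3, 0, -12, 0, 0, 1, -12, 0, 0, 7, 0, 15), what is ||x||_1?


Non-zero entries: [(2, 3), (4, -12), (7, 1), (8, -12), (11, 7), (13, 15)]
Absolute values: [3, 12, 1, 12, 7, 15]
||x||_1 = sum = 50.

50


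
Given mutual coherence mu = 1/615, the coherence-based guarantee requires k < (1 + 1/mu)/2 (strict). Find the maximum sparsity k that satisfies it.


1/mu = 615.
1 + 1/mu = 616.
(1 + 1/mu)/2 = 308 is an integer and the inequality is strict, so k_max = 308 - 1 = 307.

307


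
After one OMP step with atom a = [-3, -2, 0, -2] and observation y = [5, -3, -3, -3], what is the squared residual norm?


a^T a = 17.
a^T y = -3.
coeff = -3/17 = -3/17.
||r||^2 = 875/17.

875/17


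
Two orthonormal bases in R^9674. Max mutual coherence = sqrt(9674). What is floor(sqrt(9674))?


98^2 = 9604 <= 9674 < 9801 = 99^2, so 98 <= sqrt(9674) < 99.
floor(sqrt(9674)) = 98.

98


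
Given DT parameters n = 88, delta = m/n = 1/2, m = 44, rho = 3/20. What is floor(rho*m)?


m = 1/2*88 = 44.
rho = 3/20.
rho*m = 3/20*44 = 6.6.
k = floor(6.6) = 6.

6


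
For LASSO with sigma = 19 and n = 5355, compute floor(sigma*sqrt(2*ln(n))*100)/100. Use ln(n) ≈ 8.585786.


ln(5355) ≈ 8.585786.
2*ln(n) ≈ 17.171572.
sqrt(2*ln(n)) ≈ sqrt(17.171572) ≈ 4.14386.
lambda ≈ 19*4.14386 = 78.73334.
floor(lambda*100)/100 = 78.73.

78.73


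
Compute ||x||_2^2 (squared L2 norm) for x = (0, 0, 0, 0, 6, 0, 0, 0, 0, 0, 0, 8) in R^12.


Non-zero entries: [(4, 6), (11, 8)]
Squares: [36, 64]
||x||_2^2 = sum = 100.

100


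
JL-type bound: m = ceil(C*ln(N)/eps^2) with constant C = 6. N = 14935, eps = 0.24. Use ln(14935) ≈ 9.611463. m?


ln(14935) ≈ 9.611463.
eps^2 = 0.24^2 = 0.0576.
C*ln(N)/eps^2 ≈ 6*9.611463/0.0576 ≈ 1001.1941.
m = ceil(1001.1941) = 1002.

1002


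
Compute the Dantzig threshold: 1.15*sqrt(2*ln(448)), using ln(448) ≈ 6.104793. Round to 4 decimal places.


ln(448) ≈ 6.104793.
2*ln(n) ≈ 12.209586.
sqrt(2*ln(n)) ≈ sqrt(12.209586) ≈ 3.494222.
threshold ≈ 1.15*3.494222 = 4.0183553 ≈ 4.0184.

4.0184


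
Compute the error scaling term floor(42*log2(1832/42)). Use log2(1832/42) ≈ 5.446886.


log2(n/k) = log2(1832/42) ≈ 5.446886.
k*log2(n/k) ≈ 42*5.446886 = 228.769212.
floor(228.769212) = 228.

228


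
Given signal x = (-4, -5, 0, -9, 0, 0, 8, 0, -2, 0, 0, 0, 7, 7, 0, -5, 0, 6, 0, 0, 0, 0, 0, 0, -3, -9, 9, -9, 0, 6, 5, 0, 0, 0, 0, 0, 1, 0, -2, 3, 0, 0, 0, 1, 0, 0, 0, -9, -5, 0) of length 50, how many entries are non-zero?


Non-zero positions: [0, 1, 3, 6, 8, 12, 13, 15, 17, 24, 25, 26, 27, 29, 30, 36, 38, 39, 43, 47, 48].
Sparsity = 21.

21


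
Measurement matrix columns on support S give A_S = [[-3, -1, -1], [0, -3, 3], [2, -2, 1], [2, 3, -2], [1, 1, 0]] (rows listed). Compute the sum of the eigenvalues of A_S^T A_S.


Sum of eigenvalues of A_S^T A_S = trace(A_S^T A_S) = sum of squared column norms of A_S.
A_S^T A_S diagonal: [18, 24, 15].
trace = 18 + 24 + 15 = 57.

57


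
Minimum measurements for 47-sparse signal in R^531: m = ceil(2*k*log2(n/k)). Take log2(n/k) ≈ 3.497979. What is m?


log2(n/k) = log2(531/47) ≈ 3.497979.
2*k*log2(n/k) ≈ 2*47*3.497979 = 328.810026.
m = ceil(328.810026) = 329.

329


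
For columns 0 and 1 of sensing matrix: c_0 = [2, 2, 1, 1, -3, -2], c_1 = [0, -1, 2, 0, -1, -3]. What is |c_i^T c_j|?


Inner product: 2*0 + 2*-1 + 1*2 + 1*0 + -3*-1 + -2*-3
Products: [0, -2, 2, 0, 3, 6]
Sum = 9.
|dot| = 9.

9


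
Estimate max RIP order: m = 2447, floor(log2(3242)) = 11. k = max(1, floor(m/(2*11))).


floor(log2(3242)) = 11.
2*11 = 22.
m/(2*floor(log2(n))) = 2447/22 ≈ 111.2273.
floor = 111.
k = max(1, 111) = 111.

111


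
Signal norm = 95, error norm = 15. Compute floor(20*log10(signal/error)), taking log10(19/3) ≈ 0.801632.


||x||/||e|| = 95/15 = 19/3.
log10(19/3) ≈ 0.801632.
20*log10(||x||/||e||) ≈ 20*0.801632 = 16.03264.
floor(16.03264) = 16.

16


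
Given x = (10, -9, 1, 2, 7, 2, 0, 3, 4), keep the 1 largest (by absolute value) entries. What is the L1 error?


Sorted |x_i| descending: [10, 9, 7, 4, 3, 2, 2, 1, 0]
Keep top 1: [10]
Tail entries: [9, 7, 4, 3, 2, 2, 1, 0]
L1 error = sum of tail = 28.

28


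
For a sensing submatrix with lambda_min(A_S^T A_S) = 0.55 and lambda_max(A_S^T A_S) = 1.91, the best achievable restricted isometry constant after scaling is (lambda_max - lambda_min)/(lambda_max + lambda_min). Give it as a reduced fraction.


lambda_max - lambda_min = 1.91 - 0.55 = 1.36.
lambda_max + lambda_min = 1.91 + 0.55 = 2.46.
delta = 1.36/2.46 = 136/246 = 68/123.

68/123


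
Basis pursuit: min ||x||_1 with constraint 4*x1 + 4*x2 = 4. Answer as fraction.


Axis intercepts:
  x1 = 1, x2 = 0: L1 = 1
  x1 = 0, x2 = 1: L1 = 1
x* = (1, 0)
||x*||_1 = 1.

1


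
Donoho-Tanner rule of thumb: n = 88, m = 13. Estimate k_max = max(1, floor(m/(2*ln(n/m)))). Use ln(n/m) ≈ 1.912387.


n/m = 88/13.
ln(n/m) ≈ 1.912387.
2*ln(n/m) ≈ 3.824774.
m/(2*ln(n/m)) ≈ 13/3.824774 ≈ 3.3989.
floor = 3.
k_max = max(1, 3) = 3.

3


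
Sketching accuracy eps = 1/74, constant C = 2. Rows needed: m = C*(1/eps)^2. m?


1/eps = 74.
(1/eps)^2 = 5476.
m = 2*5476 = 10952.

10952


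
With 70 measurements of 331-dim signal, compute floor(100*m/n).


100*m/n = 100*70/331 ≈ 21.148.
floor = 21.

21


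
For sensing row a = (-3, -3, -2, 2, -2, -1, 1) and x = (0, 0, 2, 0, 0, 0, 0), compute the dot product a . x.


Non-zero terms: ['-2*2']
Products: [-4]
y = sum = -4.

-4


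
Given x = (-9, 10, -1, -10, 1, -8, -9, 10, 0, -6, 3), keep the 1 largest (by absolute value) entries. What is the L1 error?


Sorted |x_i| descending: [10, 10, 10, 9, 9, 8, 6, 3, 1, 1, 0]
Keep top 1: [10]
Tail entries: [10, 10, 9, 9, 8, 6, 3, 1, 1, 0]
L1 error = sum of tail = 57.

57


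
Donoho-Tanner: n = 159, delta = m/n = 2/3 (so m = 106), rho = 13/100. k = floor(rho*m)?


m = 2/3*159 = 106.
rho = 13/100.
rho*m = 13/100*106 = 13.78.
k = floor(13.78) = 13.

13


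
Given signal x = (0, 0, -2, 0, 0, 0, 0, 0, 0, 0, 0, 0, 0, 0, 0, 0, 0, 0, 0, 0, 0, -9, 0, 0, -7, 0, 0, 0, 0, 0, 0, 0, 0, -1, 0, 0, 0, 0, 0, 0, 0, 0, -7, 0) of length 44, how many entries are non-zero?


Non-zero positions: [2, 21, 24, 33, 42].
Sparsity = 5.

5


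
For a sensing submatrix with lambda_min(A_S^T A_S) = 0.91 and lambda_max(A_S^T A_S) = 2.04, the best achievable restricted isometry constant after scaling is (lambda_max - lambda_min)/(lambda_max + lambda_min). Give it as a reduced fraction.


lambda_max - lambda_min = 2.04 - 0.91 = 1.13.
lambda_max + lambda_min = 2.04 + 0.91 = 2.95.
delta = 1.13/2.95 = 113/295.

113/295


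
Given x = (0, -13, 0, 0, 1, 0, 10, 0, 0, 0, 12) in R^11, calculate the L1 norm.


Non-zero entries: [(1, -13), (4, 1), (6, 10), (10, 12)]
Absolute values: [13, 1, 10, 12]
||x||_1 = sum = 36.

36


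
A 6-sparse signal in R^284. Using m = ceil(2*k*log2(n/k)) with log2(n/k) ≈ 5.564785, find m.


log2(n/k) = log2(284/6) ≈ 5.564785.
2*k*log2(n/k) ≈ 2*6*5.564785 = 66.77742.
m = ceil(66.77742) = 67.

67


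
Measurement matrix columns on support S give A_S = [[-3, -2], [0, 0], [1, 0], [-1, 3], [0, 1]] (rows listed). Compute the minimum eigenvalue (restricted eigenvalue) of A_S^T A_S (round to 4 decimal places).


A_S^T A_S = [[11, 3], [3, 14]].
trace = 25.
det = 145.
disc = trace^2 - 4*det = 625 - 4*145 = 45.
sqrt(45) ≈ 6.708204.
lam_min = (25 - sqrt(45))/2 ≈ (25 - 6.708204)/2 = 9.145898 ≈ 9.1459.

9.1459


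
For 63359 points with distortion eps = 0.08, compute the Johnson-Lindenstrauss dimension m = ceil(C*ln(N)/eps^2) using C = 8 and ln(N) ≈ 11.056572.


ln(63359) ≈ 11.056572.
eps^2 = 0.08^2 = 0.0064.
C*ln(N)/eps^2 ≈ 8*11.056572/0.0064 ≈ 13820.715.
m = ceil(13820.715) = 13821.

13821


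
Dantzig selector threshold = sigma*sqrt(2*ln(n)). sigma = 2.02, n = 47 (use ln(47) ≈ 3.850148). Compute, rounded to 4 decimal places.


ln(47) ≈ 3.850148.
2*ln(n) ≈ 7.700296.
sqrt(2*ln(n)) ≈ sqrt(7.700296) ≈ 2.774941.
threshold ≈ 2.02*2.774941 = 5.60538082 ≈ 5.6054.

5.6054


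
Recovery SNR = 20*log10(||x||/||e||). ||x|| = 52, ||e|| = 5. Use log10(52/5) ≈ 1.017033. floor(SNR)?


||x||/||e|| = 52/5.
log10(52/5) ≈ 1.017033.
20*log10(||x||/||e||) ≈ 20*1.017033 = 20.34066.
floor(20.34066) = 20.

20


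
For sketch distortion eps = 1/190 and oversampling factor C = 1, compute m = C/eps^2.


1/eps = 190.
(1/eps)^2 = 36100.
m = 1*36100 = 36100.

36100


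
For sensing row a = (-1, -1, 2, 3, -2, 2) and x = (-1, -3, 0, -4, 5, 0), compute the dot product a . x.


Non-zero terms: ['-1*-1', '-1*-3', '3*-4', '-2*5']
Products: [1, 3, -12, -10]
y = sum = -18.

-18


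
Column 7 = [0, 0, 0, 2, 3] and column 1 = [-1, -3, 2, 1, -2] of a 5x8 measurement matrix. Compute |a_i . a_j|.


Inner product: 0*-1 + 0*-3 + 0*2 + 2*1 + 3*-2
Products: [0, 0, 0, 2, -6]
Sum = -4.
|dot| = 4.

4


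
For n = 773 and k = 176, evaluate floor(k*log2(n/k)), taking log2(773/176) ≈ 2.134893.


log2(n/k) = log2(773/176) ≈ 2.134893.
k*log2(n/k) ≈ 176*2.134893 = 375.741168.
floor(375.741168) = 375.

375


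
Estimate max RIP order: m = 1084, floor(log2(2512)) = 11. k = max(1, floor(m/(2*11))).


floor(log2(2512)) = 11.
2*11 = 22.
m/(2*floor(log2(n))) = 1084/22 ≈ 49.2727.
floor = 49.
k = max(1, 49) = 49.

49


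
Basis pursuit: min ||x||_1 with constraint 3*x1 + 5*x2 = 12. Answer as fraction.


Axis intercepts:
  x1 = 4, x2 = 0: L1 = 4
  x1 = 0, x2 = 12/5: L1 = 12/5
x* = (0, 12/5)
||x*||_1 = 12/5.

12/5


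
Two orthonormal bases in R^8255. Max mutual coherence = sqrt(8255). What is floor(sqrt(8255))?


90^2 = 8100 <= 8255 < 8281 = 91^2, so 90 <= sqrt(8255) < 91.
floor(sqrt(8255)) = 90.

90


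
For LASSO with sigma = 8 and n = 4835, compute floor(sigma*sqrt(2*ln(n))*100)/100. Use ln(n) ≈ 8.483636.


ln(4835) ≈ 8.483636.
2*ln(n) ≈ 16.967272.
sqrt(2*ln(n)) ≈ sqrt(16.967272) ≈ 4.119135.
lambda ≈ 8*4.119135 = 32.95308.
floor(lambda*100)/100 = 32.95.

32.95


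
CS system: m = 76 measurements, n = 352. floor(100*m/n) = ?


100*m/n = 100*76/352 ≈ 21.5909.
floor = 21.

21


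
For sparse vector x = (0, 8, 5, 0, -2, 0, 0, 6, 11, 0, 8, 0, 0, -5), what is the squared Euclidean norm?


Non-zero entries: [(1, 8), (2, 5), (4, -2), (7, 6), (8, 11), (10, 8), (13, -5)]
Squares: [64, 25, 4, 36, 121, 64, 25]
||x||_2^2 = sum = 339.

339


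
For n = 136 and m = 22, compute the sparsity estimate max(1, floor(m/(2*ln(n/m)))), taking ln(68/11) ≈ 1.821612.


n/m = 136/22 = 68/11.
ln(n/m) ≈ 1.821612.
2*ln(n/m) ≈ 3.643224.
m/(2*ln(n/m)) ≈ 22/3.643224 ≈ 6.0386.
floor = 6.
k_max = max(1, 6) = 6.

6


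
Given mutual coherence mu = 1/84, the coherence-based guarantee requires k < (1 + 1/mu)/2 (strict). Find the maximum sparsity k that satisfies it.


1/mu = 84.
1 + 1/mu = 85.
(1 + 1/mu)/2 = 42.5 is not an integer, so k_max = floor(42.5) = 42.

42


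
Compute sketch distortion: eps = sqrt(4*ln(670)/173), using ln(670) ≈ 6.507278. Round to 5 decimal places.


ln(670) ≈ 6.507278.
4*ln(N)/m ≈ 4*6.507278/173 ≈ 0.15045729.
eps = sqrt(0.15045729) ≈ 0.3878882 ≈ 0.38789.

0.38789


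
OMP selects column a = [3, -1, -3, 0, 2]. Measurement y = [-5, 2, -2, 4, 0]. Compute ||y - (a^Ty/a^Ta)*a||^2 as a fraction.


a^T a = 23.
a^T y = -11.
coeff = -11/23 = -11/23.
||r||^2 = 1006/23.

1006/23


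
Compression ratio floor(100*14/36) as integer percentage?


100*m/n = 100*14/36 ≈ 38.8889.
floor = 38.

38


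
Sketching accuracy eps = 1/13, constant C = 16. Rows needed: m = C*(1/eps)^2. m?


1/eps = 13.
(1/eps)^2 = 169.
m = 16*169 = 2704.

2704


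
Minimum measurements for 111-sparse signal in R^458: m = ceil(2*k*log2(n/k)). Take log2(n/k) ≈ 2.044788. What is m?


log2(n/k) = log2(458/111) ≈ 2.044788.
2*k*log2(n/k) ≈ 2*111*2.044788 = 453.942936.
m = ceil(453.942936) = 454.

454


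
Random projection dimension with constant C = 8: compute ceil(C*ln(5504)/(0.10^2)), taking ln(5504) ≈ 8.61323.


ln(5504) ≈ 8.61323.
eps^2 = 0.10^2 = 0.01.
C*ln(N)/eps^2 ≈ 8*8.61323/0.01 ≈ 6890.584.
m = ceil(6890.584) = 6891.

6891


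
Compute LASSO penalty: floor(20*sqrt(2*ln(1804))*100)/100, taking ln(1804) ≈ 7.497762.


ln(1804) ≈ 7.497762.
2*ln(n) ≈ 14.995524.
sqrt(2*ln(n)) ≈ sqrt(14.995524) ≈ 3.872405.
lambda ≈ 20*3.872405 = 77.4481.
floor(lambda*100)/100 = 77.44.

77.44


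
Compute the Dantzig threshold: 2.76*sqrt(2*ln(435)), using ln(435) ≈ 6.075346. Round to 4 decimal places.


ln(435) ≈ 6.075346.
2*ln(n) ≈ 12.150692.
sqrt(2*ln(n)) ≈ sqrt(12.150692) ≈ 3.485784.
threshold ≈ 2.76*3.485784 = 9.62076384 ≈ 9.6208.

9.6208


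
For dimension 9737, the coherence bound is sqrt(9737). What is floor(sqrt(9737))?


98^2 = 9604 <= 9737 < 9801 = 99^2, so 98 <= sqrt(9737) < 99.
floor(sqrt(9737)) = 98.

98


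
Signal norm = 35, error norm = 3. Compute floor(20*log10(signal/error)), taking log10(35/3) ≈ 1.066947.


||x||/||e|| = 35/3.
log10(35/3) ≈ 1.066947.
20*log10(||x||/||e||) ≈ 20*1.066947 = 21.33894.
floor(21.33894) = 21.

21


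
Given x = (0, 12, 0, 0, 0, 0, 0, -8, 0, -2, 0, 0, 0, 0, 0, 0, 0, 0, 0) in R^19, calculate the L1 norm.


Non-zero entries: [(1, 12), (7, -8), (9, -2)]
Absolute values: [12, 8, 2]
||x||_1 = sum = 22.

22


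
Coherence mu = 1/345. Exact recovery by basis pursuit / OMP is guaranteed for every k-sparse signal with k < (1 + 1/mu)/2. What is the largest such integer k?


1/mu = 345.
1 + 1/mu = 346.
(1 + 1/mu)/2 = 173 is an integer and the inequality is strict, so k_max = 173 - 1 = 172.

172


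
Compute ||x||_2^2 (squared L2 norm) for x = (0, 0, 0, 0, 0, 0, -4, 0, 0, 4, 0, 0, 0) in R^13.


Non-zero entries: [(6, -4), (9, 4)]
Squares: [16, 16]
||x||_2^2 = sum = 32.

32


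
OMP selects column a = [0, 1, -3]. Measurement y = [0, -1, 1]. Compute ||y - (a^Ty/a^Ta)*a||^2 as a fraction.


a^T a = 10.
a^T y = -4.
coeff = -4/10 = -2/5.
||r||^2 = 2/5.

2/5


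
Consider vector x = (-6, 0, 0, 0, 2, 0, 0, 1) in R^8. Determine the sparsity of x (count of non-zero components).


Non-zero positions: [0, 4, 7].
Sparsity = 3.

3


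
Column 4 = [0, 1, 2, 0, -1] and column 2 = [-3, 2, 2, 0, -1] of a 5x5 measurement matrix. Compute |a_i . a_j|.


Inner product: 0*-3 + 1*2 + 2*2 + 0*0 + -1*-1
Products: [0, 2, 4, 0, 1]
Sum = 7.
|dot| = 7.

7


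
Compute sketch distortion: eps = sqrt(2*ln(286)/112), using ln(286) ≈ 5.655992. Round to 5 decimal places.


ln(286) ≈ 5.655992.
2*ln(N)/m ≈ 2*5.655992/112 ≈ 0.10099986.
eps = sqrt(0.10099986) ≈ 0.3178048 ≈ 0.31780.

0.31780


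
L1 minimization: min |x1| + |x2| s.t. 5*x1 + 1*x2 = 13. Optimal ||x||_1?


Axis intercepts:
  x1 = 13/5, x2 = 0: L1 = 13/5
  x1 = 0, x2 = 13: L1 = 13
x* = (13/5, 0)
||x*||_1 = 13/5.

13/5


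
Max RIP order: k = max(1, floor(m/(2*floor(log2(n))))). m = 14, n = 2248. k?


floor(log2(2248)) = 11.
2*11 = 22.
m/(2*floor(log2(n))) = 14/22 ≈ 0.6364.
floor = 0.
k = max(1, 0) = 1.

1


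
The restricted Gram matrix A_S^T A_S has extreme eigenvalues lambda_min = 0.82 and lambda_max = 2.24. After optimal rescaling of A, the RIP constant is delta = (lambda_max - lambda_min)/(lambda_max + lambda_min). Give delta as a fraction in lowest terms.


lambda_max - lambda_min = 2.24 - 0.82 = 1.42.
lambda_max + lambda_min = 2.24 + 0.82 = 3.06.
delta = 1.42/3.06 = 142/306 = 71/153.

71/153


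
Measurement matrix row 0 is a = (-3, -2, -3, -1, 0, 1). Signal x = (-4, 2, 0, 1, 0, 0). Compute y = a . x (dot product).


Non-zero terms: ['-3*-4', '-2*2', '-1*1']
Products: [12, -4, -1]
y = sum = 7.

7


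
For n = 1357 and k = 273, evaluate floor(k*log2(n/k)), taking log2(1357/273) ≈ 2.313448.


log2(n/k) = log2(1357/273) ≈ 2.313448.
k*log2(n/k) ≈ 273*2.313448 = 631.571304.
floor(631.571304) = 631.

631


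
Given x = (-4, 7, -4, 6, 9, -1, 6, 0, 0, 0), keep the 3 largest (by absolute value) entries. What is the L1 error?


Sorted |x_i| descending: [9, 7, 6, 6, 4, 4, 1, 0, 0, 0]
Keep top 3: [9, 7, 6]
Tail entries: [6, 4, 4, 1, 0, 0, 0]
L1 error = sum of tail = 15.

15


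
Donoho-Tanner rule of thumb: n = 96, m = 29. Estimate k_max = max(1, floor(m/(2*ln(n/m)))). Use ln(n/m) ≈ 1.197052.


n/m = 96/29.
ln(n/m) ≈ 1.197052.
2*ln(n/m) ≈ 2.394104.
m/(2*ln(n/m)) ≈ 29/2.394104 ≈ 12.1131.
floor = 12.
k_max = max(1, 12) = 12.

12


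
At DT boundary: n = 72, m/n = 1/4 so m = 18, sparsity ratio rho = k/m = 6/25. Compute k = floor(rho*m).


m = 1/4*72 = 18.
rho = 6/25.
rho*m = 6/25*18 = 4.32.
k = floor(4.32) = 4.

4


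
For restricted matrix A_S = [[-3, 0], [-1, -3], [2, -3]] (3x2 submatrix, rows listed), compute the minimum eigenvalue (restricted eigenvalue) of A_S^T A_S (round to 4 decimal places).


A_S^T A_S = [[14, -3], [-3, 18]].
trace = 32.
det = 243.
disc = trace^2 - 4*det = 1024 - 4*243 = 52.
sqrt(52) ≈ 7.211103.
lam_min = (32 - sqrt(52))/2 ≈ (32 - 7.211103)/2 = 12.3944485 ≈ 12.3944.

12.3944


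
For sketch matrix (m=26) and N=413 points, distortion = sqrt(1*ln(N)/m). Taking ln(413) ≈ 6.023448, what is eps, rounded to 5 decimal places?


ln(413) ≈ 6.023448.
1*ln(N)/m ≈ 1*6.023448/26 ≈ 0.23167108.
eps = sqrt(0.23167108) ≈ 0.4813222 ≈ 0.48132.

0.48132


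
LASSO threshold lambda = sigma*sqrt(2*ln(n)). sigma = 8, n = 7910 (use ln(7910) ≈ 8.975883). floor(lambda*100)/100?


ln(7910) ≈ 8.975883.
2*ln(n) ≈ 17.951766.
sqrt(2*ln(n)) ≈ sqrt(17.951766) ≈ 4.236952.
lambda ≈ 8*4.236952 = 33.895616.
floor(lambda*100)/100 = 33.89.

33.89


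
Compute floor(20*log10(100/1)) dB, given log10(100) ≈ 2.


||x||/||e|| = 100/1 = 100.
log10(100) ≈ 2.
20*log10(||x||/||e||) ≈ 20*2 = 40.
floor(40) = 40.

40


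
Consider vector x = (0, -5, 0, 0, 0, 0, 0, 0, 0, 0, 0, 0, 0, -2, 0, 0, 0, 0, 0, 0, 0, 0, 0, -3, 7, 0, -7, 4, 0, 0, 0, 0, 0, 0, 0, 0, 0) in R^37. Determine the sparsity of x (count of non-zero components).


Non-zero positions: [1, 13, 23, 24, 26, 27].
Sparsity = 6.

6


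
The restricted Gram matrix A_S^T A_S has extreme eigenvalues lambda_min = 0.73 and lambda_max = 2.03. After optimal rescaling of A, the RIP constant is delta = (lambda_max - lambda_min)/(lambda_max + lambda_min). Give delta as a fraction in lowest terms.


lambda_max - lambda_min = 2.03 - 0.73 = 1.30.
lambda_max + lambda_min = 2.03 + 0.73 = 2.76.
delta = 1.30/2.76 = 130/276 = 65/138.

65/138


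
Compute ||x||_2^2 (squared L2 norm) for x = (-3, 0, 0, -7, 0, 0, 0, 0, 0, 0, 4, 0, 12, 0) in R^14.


Non-zero entries: [(0, -3), (3, -7), (10, 4), (12, 12)]
Squares: [9, 49, 16, 144]
||x||_2^2 = sum = 218.

218


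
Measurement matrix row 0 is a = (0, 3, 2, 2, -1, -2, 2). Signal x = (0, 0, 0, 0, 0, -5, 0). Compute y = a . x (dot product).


Non-zero terms: ['-2*-5']
Products: [10]
y = sum = 10.

10


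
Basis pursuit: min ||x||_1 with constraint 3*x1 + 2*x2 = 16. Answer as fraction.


Axis intercepts:
  x1 = 16/3, x2 = 0: L1 = 16/3
  x1 = 0, x2 = 8: L1 = 8
x* = (16/3, 0)
||x*||_1 = 16/3.

16/3


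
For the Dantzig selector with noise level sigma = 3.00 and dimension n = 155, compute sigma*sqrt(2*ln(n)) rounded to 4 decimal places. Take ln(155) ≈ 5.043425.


ln(155) ≈ 5.043425.
2*ln(n) ≈ 10.08685.
sqrt(2*ln(n)) ≈ sqrt(10.08685) ≈ 3.17598.
threshold ≈ 3.00*3.17598 = 9.52794 ≈ 9.5279.

9.5279


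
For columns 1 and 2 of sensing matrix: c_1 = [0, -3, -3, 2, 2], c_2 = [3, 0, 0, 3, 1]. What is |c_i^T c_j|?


Inner product: 0*3 + -3*0 + -3*0 + 2*3 + 2*1
Products: [0, 0, 0, 6, 2]
Sum = 8.
|dot| = 8.

8


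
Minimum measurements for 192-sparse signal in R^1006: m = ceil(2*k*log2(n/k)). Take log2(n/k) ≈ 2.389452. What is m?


log2(n/k) = log2(1006/192) ≈ 2.389452.
2*k*log2(n/k) ≈ 2*192*2.389452 = 917.549568.
m = ceil(917.549568) = 918.

918


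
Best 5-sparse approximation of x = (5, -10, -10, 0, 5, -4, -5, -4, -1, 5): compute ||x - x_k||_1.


Sorted |x_i| descending: [10, 10, 5, 5, 5, 5, 4, 4, 1, 0]
Keep top 5: [10, 10, 5, 5, 5]
Tail entries: [5, 4, 4, 1, 0]
L1 error = sum of tail = 14.

14


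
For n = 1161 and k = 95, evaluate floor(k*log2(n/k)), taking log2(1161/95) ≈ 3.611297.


log2(n/k) = log2(1161/95) ≈ 3.611297.
k*log2(n/k) ≈ 95*3.611297 = 343.073215.
floor(343.073215) = 343.

343


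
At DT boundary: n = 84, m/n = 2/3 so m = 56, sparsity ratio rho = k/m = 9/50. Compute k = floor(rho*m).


m = 2/3*84 = 56.
rho = 9/50.
rho*m = 9/50*56 = 10.08.
k = floor(10.08) = 10.

10


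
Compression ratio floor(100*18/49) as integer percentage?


100*m/n = 100*18/49 ≈ 36.7347.
floor = 36.

36


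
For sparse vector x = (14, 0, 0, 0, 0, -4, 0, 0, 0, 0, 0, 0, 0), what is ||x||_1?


Non-zero entries: [(0, 14), (5, -4)]
Absolute values: [14, 4]
||x||_1 = sum = 18.

18


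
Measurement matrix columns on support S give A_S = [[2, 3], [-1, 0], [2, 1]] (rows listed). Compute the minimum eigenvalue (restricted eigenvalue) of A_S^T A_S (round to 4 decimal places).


A_S^T A_S = [[9, 8], [8, 10]].
trace = 19.
det = 26.
disc = trace^2 - 4*det = 361 - 4*26 = 257.
sqrt(257) ≈ 16.031220.
lam_min = (19 - sqrt(257))/2 ≈ (19 - 16.031220)/2 = 1.48439 ≈ 1.4844.

1.4844


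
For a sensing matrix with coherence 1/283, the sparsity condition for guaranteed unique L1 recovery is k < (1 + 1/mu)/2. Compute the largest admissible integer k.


1/mu = 283.
1 + 1/mu = 284.
(1 + 1/mu)/2 = 142 is an integer and the inequality is strict, so k_max = 142 - 1 = 141.

141


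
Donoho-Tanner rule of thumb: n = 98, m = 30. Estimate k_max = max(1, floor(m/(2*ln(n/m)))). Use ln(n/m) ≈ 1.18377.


n/m = 98/30 = 49/15.
ln(n/m) ≈ 1.18377.
2*ln(n/m) ≈ 2.36754.
m/(2*ln(n/m)) ≈ 30/2.36754 ≈ 12.6714.
floor = 12.
k_max = max(1, 12) = 12.

12


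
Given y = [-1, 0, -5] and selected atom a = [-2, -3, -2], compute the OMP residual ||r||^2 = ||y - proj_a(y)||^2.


a^T a = 17.
a^T y = 12.
coeff = 12/17 = 12/17.
||r||^2 = 298/17.

298/17


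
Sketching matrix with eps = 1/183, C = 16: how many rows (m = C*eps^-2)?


1/eps = 183.
(1/eps)^2 = 33489.
m = 16*33489 = 535824.

535824


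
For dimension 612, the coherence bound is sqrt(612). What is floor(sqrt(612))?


24^2 = 576 <= 612 < 625 = 25^2, so 24 <= sqrt(612) < 25.
floor(sqrt(612)) = 24.

24


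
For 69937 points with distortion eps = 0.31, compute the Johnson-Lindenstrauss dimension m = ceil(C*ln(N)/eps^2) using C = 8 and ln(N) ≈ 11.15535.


ln(69937) ≈ 11.15535.
eps^2 = 0.31^2 = 0.0961.
C*ln(N)/eps^2 ≈ 8*11.15535/0.0961 ≈ 928.6452.
m = ceil(928.6452) = 929.

929


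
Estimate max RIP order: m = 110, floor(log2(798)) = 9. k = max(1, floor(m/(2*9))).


floor(log2(798)) = 9.
2*9 = 18.
m/(2*floor(log2(n))) = 110/18 ≈ 6.1111.
floor = 6.
k = max(1, 6) = 6.

6


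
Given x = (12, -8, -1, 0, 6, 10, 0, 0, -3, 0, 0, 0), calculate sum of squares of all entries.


Non-zero entries: [(0, 12), (1, -8), (2, -1), (4, 6), (5, 10), (8, -3)]
Squares: [144, 64, 1, 36, 100, 9]
||x||_2^2 = sum = 354.

354


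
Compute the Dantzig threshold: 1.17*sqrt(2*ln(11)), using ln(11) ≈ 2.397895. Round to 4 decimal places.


ln(11) ≈ 2.397895.
2*ln(n) ≈ 4.79579.
sqrt(2*ln(n)) ≈ sqrt(4.79579) ≈ 2.189929.
threshold ≈ 1.17*2.189929 = 2.56221693 ≈ 2.5622.

2.5622


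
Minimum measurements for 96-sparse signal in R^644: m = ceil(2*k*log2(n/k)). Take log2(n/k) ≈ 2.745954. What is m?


log2(n/k) = log2(644/96) ≈ 2.745954.
2*k*log2(n/k) ≈ 2*96*2.745954 = 527.223168.
m = ceil(527.223168) = 528.

528


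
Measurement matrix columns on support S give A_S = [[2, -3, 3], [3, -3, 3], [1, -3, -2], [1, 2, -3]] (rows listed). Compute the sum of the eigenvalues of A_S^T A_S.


Sum of eigenvalues of A_S^T A_S = trace(A_S^T A_S) = sum of squared column norms of A_S.
A_S^T A_S diagonal: [15, 31, 31].
trace = 15 + 31 + 31 = 77.

77


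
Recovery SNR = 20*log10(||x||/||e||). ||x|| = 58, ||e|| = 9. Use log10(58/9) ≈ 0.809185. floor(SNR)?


||x||/||e|| = 58/9.
log10(58/9) ≈ 0.809185.
20*log10(||x||/||e||) ≈ 20*0.809185 = 16.1837.
floor(16.1837) = 16.

16


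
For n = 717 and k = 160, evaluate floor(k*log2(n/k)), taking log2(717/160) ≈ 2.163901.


log2(n/k) = log2(717/160) ≈ 2.163901.
k*log2(n/k) ≈ 160*2.163901 = 346.22416.
floor(346.22416) = 346.

346


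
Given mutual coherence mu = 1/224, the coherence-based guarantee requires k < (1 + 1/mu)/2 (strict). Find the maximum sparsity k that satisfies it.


1/mu = 224.
1 + 1/mu = 225.
(1 + 1/mu)/2 = 112.5 is not an integer, so k_max = floor(112.5) = 112.

112


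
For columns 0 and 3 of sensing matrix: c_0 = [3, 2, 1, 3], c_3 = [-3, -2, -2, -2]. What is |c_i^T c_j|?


Inner product: 3*-3 + 2*-2 + 1*-2 + 3*-2
Products: [-9, -4, -2, -6]
Sum = -21.
|dot| = 21.

21


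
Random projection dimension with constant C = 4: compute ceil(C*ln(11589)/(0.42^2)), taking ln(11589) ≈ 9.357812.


ln(11589) ≈ 9.357812.
eps^2 = 0.42^2 = 0.1764.
C*ln(N)/eps^2 ≈ 4*9.357812/0.1764 ≈ 212.1953.
m = ceil(212.1953) = 213.

213


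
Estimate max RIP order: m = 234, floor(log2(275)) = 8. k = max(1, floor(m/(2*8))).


floor(log2(275)) = 8.
2*8 = 16.
m/(2*floor(log2(n))) = 234/16 ≈ 14.625.
floor = 14.
k = max(1, 14) = 14.

14


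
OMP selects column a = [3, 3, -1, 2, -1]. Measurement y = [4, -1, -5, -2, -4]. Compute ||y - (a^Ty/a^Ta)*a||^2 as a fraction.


a^T a = 24.
a^T y = 14.
coeff = 14/24 = 7/12.
||r||^2 = 323/6.

323/6


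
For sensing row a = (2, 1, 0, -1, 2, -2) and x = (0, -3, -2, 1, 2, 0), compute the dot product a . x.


Non-zero terms: ['1*-3', '0*-2', '-1*1', '2*2']
Products: [-3, 0, -1, 4]
y = sum = 0.

0
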